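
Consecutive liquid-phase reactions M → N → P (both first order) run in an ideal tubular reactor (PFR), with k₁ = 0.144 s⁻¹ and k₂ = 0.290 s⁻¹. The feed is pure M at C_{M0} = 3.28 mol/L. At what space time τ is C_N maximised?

4.79 s

Setting dC_N/dτ = 0 gives τ_opt = ln(k₂/k₁)/(k₂−k₁).
= ln(0.290/0.144)/(0.290−0.144) = ln(2.014)/0.1460 = 0.7001/0.1460 = 4.79 s.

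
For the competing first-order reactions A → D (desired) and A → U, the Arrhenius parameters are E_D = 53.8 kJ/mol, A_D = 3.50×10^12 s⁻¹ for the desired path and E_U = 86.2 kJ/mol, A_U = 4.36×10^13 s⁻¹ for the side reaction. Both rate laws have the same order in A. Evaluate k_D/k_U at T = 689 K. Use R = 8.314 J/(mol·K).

Since both paths have the same order in A, the concentration cancels and S_{D/U} = k_D/k_U = (A_D/A_U)·exp[(E_U−E_D)/(RT)].
(E_U−E_D)/(RT) = (86.2−53.8)×10³/(8.314×689) = 32400/5728 = 5.656.
k_D/k_U = (3.50×10^12/4.36×10^13)·exp(5.656) = 0.08028 × 286.0 = 23.0.
Since E_D < E_U, lowering the temperature improves selectivity toward D.

23.0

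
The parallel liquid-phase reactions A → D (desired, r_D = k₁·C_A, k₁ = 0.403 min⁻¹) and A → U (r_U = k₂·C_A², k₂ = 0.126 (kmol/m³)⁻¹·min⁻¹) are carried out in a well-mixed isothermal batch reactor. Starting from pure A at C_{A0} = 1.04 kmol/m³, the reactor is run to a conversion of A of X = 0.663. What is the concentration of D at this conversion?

0.568 kmol/m³

C_A = C_{A0}(1−X) = 0.3505 kmol/m³.
Along a PFR/batch, dC_D/dC_A = −r_D/(r_D+r_U) = −k₁/(k₁+k₂·C_A).
Integrating from C_{A0} to C_A: C_D = (0.403/0.126)·ln[(0.403+0.126·1.04)/(0.403+0.126·0.350)] = 3.198·ln(0.5340/0.4472) = 0.5679 kmol/m³.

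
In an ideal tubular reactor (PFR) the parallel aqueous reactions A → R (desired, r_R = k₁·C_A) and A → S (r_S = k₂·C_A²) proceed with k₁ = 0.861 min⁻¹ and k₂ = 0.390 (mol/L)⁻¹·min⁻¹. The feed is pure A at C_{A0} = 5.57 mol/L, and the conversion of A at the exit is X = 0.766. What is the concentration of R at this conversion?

1.76 mol/L

C_A = C_{A0}(1−X) = 1.303 mol/L.
Along a PFR/batch, dC_R/dC_A = −r_R/(r_R+r_S) = −k₁/(k₁+k₂·C_A).
Integrating from C_{A0} to C_A: C_R = (0.861/0.390)·ln[(0.861+0.390·5.57)/(0.861+0.390·1.30)] = 2.208·ln(3.033/1.369) = 1.756 mol/L.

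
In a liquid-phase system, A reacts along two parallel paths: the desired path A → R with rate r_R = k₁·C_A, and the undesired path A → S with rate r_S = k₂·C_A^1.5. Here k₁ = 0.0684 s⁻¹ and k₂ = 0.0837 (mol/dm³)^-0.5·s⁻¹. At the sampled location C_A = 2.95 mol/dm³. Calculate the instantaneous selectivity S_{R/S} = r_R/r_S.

S_{R/S} = r_R/r_S = (k₁·C_A)/(k₂·C_A^1.5) = (k₁/k₂)·C_A^-0.5.
= (0.0684×2.950) / (0.0837×2.950^1.5) = 0.2018/0.4241 = 0.476.

0.476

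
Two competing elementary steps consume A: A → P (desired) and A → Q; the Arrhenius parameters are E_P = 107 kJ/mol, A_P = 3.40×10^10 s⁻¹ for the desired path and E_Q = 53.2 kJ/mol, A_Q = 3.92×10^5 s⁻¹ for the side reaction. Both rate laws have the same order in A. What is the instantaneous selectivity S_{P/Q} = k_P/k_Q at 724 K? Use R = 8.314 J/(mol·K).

11.4

k_P/k_Q = (A_P/A_Q)·exp[−(E_P−E_Q)/(RT)] = (A_P/A_Q)·exp[(E_Q−E_P)/(RT)].
(E_Q−E_P)/(RT) = (53.2−107)×10³/(8.314×724) = -53800/6019 = -8.938.
k_P/k_Q = (3.40×10^10/3.92×10^5)·exp(-8.938) = 86735 × 1.313×10^-4 = 11.4.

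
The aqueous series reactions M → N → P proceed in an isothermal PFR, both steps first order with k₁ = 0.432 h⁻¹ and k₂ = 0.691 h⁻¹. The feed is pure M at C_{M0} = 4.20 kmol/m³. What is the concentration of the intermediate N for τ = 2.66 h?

Solving the coupled first-order balances gives C_N(τ) = [k₁/(k₂−k₁)]·C_{M0}·(e^(−k₁τ) − e^(−k₂τ)).
e^(−k₁τ) = e^(−0.432×2.66) = e^(−1.149) = 0.3169; e^(−k₂τ) = e^(−1.838) = 0.1591.
C_N = 0.432×4.20/(0.691−0.432) × (0.3169−0.1591) = 7.005×0.1578 = 1.105 kmol/m³.

1.11 kmol/m³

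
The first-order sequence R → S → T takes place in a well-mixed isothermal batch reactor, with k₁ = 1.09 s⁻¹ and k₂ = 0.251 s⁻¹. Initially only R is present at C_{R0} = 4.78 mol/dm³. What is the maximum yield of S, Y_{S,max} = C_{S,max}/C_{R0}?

0.644

For a first-order series the maximum intermediate yield is C_{S,max}/C_{R0} = (k₁/k₂)^[k₂/(k₂−k₁)].
= (1.09/0.251)^(0.251/(0.251−1.09)) = (4.343)^(-0.2992) = 0.6445.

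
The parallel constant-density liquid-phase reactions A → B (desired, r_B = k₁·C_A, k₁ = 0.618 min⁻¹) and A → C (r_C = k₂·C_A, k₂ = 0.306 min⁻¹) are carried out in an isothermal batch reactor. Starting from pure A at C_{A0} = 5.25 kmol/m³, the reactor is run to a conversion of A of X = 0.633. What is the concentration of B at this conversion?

2.22 kmol/m³

C_A = C_{A0}(1−X) = 1.927 kmol/m³.
Both paths are first order in A, so the instantaneous fraction to B is constant: dC_B/d(−C_A) = k₁/(k₁+k₂) = 0.6688.
C_B = 0.6688·(C_{A0}−C_A) = 0.6688×3.323 = 2.22 kmol/m³.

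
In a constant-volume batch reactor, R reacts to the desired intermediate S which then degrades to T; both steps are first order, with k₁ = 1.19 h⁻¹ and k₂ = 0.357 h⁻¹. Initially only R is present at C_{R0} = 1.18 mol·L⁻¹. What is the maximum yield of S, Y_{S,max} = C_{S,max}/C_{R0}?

0.597

At the optimum, C_{S,max}/C_{R0} = (k₁/k₂)^[k₂/(k₂−k₁)].
= (1.19/0.357)^(0.357/(0.357−1.19)) = (3.333)^(-0.4286) = 0.5969.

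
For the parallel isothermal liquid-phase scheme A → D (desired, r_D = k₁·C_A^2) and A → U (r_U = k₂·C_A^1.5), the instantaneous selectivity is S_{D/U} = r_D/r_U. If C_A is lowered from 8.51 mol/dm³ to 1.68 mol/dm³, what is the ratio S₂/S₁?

0.444

S_{D/U} = (k₁/k₂)·C_A^0.5, so S₂/S₁ = (C_{A,2}/C_{A,1})^0.5.
= (1.68/8.51)^0.5 = (0.1974)^0.5 = 0.444.
Selectivity toward D falls as C_A falls — high-concentration operation is favoured.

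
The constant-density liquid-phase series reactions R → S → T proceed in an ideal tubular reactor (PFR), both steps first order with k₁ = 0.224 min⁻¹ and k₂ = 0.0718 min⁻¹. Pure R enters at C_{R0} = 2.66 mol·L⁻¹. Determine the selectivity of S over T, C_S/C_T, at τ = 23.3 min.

Solving the coupled first-order balances gives C_S(τ) = [k₁/(k₂−k₁)]·C_{R0}·(e^(−k₁τ) − e^(−k₂τ)).
e^(−k₁τ) = e^(−0.224×23.3) = e^(−5.219) = 0.005412; e^(−k₂τ) = e^(−1.673) = 0.1877.
C_S = 0.224×2.66/(0.0718−0.224) × (0.005412−0.1877) = (-3.915)×(-0.1823) = 0.7136 mol·L⁻¹.
C_R = C_{R0}e^(−k₁τ) = 0.01440 mol·L⁻¹, so C_T = C_{R0}−C_R−C_S = 1.932 mol·L⁻¹; C_S/C_T = 0.369.

0.369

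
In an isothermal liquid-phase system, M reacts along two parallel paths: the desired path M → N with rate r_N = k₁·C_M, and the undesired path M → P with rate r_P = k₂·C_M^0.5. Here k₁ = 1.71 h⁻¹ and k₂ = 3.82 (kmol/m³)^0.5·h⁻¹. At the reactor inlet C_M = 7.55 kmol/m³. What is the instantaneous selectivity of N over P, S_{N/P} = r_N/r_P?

S_{N/P} = r_N/r_P = (k₁·C_M)/(k₂·C_M^0.5) = (k₁/k₂)·C_M^0.5.
= (1.71×7.550) / (3.82×7.550^0.5) = 12.91/10.50 = 1.23.
Since the desired path is higher order in M, keeping C_M high (PFR or concentrated feed) favours N.

1.23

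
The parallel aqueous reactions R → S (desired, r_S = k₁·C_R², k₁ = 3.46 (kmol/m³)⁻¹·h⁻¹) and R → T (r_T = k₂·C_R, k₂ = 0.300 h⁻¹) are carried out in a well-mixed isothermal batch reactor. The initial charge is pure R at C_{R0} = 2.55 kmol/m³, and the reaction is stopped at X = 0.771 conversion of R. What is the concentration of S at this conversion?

1.85 kmol/m³

C_R = C_{R0}(1−X) = 0.5839 kmol/m³.
Along a PFR/batch, dC_T/dC_R = −r_T/(r_S+r_T) = −k₂/(k₂+k₁·C_R).
Integrating from C_{R0} to C_R: C_T = (0.300/3.46)·ln[(0.300+3.46·2.55)/(0.300+3.46·0.584)] = 0.08671·ln(9.123/2.320) = 0.1187 kmol/m³.
Then C_S = (C_{R0}−C_R) − C_T = 1.966 − 0.1187 = 1.847 kmol/m³.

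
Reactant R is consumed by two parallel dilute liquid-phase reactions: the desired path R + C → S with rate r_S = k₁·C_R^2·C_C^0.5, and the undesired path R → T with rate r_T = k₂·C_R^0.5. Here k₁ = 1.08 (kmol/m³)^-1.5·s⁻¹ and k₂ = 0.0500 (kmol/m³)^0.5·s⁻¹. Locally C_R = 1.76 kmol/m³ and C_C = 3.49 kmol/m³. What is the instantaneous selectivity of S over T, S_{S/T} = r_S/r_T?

S_{S/T} = r_S/r_T = (k₁·C_R^2·C_C^0.5)/(k₂·C_R^0.5) = (k₁/k₂)·C_R^1.5·C_C^0.5.
= (1.08×1.760^2×3.490^0.5) / (0.0500×1.760^0.5) = 6.250/0.06633 = 94.2.

94.2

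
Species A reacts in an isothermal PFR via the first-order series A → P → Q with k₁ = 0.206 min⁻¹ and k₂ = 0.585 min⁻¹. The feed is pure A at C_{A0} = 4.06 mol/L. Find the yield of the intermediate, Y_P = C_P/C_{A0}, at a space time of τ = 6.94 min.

0.121

The intermediate concentration in a first-order A→B→C sequence is C_P = k₁C_{A0}(e^(−k₁τ) − e^(−k₂τ))/(k₂−k₁).
e^(−k₁τ) = e^(−0.206×6.94) = e^(−1.430) = 0.2394; e^(−k₂τ) = e^(−4.060) = 0.01725.
C_P = 0.206×4.06/(0.585−0.206) × (0.2394−0.01725) = 2.207×0.2221 = 0.4902 mol/L.
Y_P = C_P/C_{A0} = 0.4902/4.06 = 0.121.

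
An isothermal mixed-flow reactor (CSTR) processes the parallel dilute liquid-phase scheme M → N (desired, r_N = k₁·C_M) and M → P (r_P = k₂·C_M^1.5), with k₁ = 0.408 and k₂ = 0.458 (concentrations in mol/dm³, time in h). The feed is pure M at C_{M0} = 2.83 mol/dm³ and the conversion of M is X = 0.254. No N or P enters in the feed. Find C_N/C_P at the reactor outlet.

0.613

Exit C_M = C_{M0}(1−X) = 2.83×0.746 = 2.111 mol/dm³.
In a CSTR the entire volume is at exit conditions, so r_N = 0.408×2.111 = 0.8614 and r_P = 0.458×2.111^1.5 = 1.405.
Overall selectivity = C_N/C_P = r_Nτ/(r_Pτ) = r_N/r_P = 0.613.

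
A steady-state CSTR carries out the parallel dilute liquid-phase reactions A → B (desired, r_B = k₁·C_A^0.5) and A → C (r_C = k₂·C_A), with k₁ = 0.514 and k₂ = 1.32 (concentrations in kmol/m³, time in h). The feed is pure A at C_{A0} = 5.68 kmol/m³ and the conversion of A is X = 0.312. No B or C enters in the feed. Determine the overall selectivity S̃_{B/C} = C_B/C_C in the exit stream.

Exit C_A = C_{A0}(1−X) = 5.68×0.688 = 3.908 kmol/m³.
In a CSTR the entire volume is at exit conditions, so r_B = 0.514×3.908^0.5 = 1.016 and r_C = 1.32×3.908 = 5.158.
Overall selectivity = C_B/C_C = r_Bτ/(r_Cτ) = r_B/r_C = 0.197.

0.197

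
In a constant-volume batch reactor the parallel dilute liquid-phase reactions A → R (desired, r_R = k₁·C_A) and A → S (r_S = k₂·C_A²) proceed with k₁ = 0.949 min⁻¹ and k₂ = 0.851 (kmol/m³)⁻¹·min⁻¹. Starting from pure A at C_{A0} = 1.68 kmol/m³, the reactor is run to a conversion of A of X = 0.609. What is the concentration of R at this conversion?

0.508 kmol/m³

C_A = C_{A0}(1−X) = 0.6569 kmol/m³.
Along a PFR/batch, dC_R/dC_A = −r_R/(r_R+r_S) = −k₁/(k₁+k₂·C_A).
Integrating from C_{A0} to C_A: C_R = (0.949/0.851)·ln[(0.949+0.851·1.68)/(0.949+0.851·0.657)] = 1.115·ln(2.379/1.508) = 0.5082 kmol/m³.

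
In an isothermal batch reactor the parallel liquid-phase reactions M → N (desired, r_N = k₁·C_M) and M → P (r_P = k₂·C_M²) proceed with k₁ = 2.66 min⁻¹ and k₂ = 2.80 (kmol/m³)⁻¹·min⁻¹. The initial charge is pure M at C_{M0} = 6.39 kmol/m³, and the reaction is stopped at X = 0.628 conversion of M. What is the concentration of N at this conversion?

C_M = C_{M0}(1−X) = 2.377 kmol/m³.
Along a PFR/batch, dC_N/dC_M = −r_N/(r_N+r_P) = −k₁/(k₁+k₂·C_M).
Integrating from C_{M0} to C_M: C_N = (2.66/2.80)·ln[(2.66+2.80·6.39)/(2.66+2.80·2.38)] = 0.9500·ln(20.55/9.316) = 0.7517 kmol/m³.

0.752 kmol/m³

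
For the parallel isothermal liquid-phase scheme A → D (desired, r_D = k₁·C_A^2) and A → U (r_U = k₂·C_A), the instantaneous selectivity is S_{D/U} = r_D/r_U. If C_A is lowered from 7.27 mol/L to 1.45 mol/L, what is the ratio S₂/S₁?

0.199

S_{D/U} = (k₁/k₂)·C_A, so S₂/S₁ = (C_{A,2}/C_{A,1}).
= 1.45/7.27 = 0.199.
Selectivity toward D falls as C_A falls — high-concentration operation is favoured.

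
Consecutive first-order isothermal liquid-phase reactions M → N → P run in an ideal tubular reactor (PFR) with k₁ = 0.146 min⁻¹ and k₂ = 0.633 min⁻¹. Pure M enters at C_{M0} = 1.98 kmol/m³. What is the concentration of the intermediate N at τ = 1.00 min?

The intermediate concentration in a first-order A→B→C sequence is C_N = k₁C_{M0}(e^(−k₁τ) − e^(−k₂τ))/(k₂−k₁).
e^(−k₁τ) = e^(−0.146×1.00) = e^(−0.1460) = 0.8642; e^(−k₂τ) = e^(−0.6330) = 0.5310.
C_N = 0.146×1.98/(0.633−0.146) × (0.8642−0.5310) = 0.5936×0.3332 = 0.1978 kmol/m³.

0.198 kmol/m³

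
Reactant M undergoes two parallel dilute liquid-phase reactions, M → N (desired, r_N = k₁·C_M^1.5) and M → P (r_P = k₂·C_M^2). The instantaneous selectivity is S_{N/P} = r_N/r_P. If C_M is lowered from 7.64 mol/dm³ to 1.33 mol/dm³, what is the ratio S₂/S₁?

S_{N/P} = (k₁/k₂)·C_M^-0.5, so S₂/S₁ = (C_{M,2}/C_{M,1})^-0.5.
= (1.33/7.64)^(-0.5) = (0.1741)^(-0.5) = 2.40.
Selectivity toward N rises as C_M falls — low-concentration operation is favoured.

2.40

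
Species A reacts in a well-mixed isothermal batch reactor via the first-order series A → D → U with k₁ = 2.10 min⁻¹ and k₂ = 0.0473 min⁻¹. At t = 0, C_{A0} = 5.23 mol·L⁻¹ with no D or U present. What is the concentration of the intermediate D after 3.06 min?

The intermediate concentration in a first-order A→B→C sequence is C_D = k₁C_{A0}(e^(−k₁t) − e^(−k₂t))/(k₂−k₁).
e^(−k₁t) = e^(−2.10×3.06) = e^(−6.426) = 0.001619; e^(−k₂t) = e^(−0.1447) = 0.8652.
C_D = 2.10×5.23/(0.0473−2.10) × (0.001619−0.8652) = (-5.351)×(-0.8636) = 4.621 mol·L⁻¹.

4.62 mol·L⁻¹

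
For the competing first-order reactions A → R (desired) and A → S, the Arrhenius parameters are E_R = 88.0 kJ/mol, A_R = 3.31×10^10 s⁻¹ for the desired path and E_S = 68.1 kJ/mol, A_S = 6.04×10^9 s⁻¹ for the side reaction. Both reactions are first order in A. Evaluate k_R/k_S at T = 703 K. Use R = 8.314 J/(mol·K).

With equal orders, S_{R/S} = k_R/k_S = (A_R/A_S)·exp[(E_S−E_R)/(RT)].
(E_S−E_R)/(RT) = (68.1−88.0)×10³/(8.314×703) = -19900/5845 = -3.405.
k_R/k_S = (3.31×10^10/6.04×10^9)·exp(-3.405) = 5.480 × 0.03321 = 0.182.

0.182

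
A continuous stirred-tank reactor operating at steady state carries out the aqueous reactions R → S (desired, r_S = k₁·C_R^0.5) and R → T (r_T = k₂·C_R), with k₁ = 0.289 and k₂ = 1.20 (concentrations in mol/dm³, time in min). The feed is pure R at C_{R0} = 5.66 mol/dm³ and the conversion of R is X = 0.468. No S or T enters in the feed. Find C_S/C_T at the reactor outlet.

Exit C_R = C_{R0}(1−X) = 5.66×0.532 = 3.011 mol/dm³.
In a CSTR the entire volume is at exit conditions, so r_S = 0.289×3.011^0.5 = 0.5015 and r_T = 1.20×3.011 = 3.613.
Overall selectivity = C_S/C_T = r_Sτ/(r_Tτ) = r_S/r_T = 0.139.

0.139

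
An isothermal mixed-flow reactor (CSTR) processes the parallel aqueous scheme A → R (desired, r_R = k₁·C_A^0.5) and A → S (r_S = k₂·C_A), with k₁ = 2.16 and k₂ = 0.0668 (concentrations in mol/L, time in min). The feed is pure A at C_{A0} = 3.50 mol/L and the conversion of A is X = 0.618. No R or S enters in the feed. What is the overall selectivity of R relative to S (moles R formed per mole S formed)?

28.0

Exit C_A = C_{A0}(1−X) = 3.50×0.382 = 1.337 mol/L.
In a CSTR the entire volume is at exit conditions, so r_R = 2.16×1.337^0.5 = 2.498 and r_S = 0.0668×1.337 = 0.08931.
Overall selectivity = C_R/C_S = r_Rτ/(r_Sτ) = r_R/r_S = 28.0.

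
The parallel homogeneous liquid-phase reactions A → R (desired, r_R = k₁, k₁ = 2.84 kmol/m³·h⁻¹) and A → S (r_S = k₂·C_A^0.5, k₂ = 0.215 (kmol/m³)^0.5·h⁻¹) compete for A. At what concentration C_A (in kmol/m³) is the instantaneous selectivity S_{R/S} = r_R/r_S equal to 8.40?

S_{R/S} = (k₁/k₂)·C_A^-0.5 ⇒ C_A = (S·k₂/k₁)^(-2).
= (8.40×0.215/2.84)^(-2) = (0.6359)^(-2) = 2.47 kmol/m³.

2.47 kmol/m³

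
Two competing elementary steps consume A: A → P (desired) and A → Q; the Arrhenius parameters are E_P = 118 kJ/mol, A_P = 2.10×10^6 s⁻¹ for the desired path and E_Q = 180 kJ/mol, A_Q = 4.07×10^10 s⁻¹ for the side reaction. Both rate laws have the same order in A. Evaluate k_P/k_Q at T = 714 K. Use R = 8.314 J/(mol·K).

1.77

With equal orders, S_{P/Q} = k_P/k_Q = (A_P/A_Q)·exp[(E_Q−E_P)/(RT)].
(E_Q−E_P)/(RT) = (180−118)×10³/(8.314×714) = 62000/5936 = 10.44.
k_P/k_Q = (2.10×10^6/4.07×10^10)·exp(10.44) = 5.160×10^-5 × 34351 = 1.77.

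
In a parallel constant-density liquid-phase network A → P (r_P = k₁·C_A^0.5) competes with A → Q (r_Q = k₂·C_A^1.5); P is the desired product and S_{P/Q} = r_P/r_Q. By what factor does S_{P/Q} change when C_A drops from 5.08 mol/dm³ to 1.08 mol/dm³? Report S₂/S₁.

4.70

S_{P/Q} = (k₁/k₂)·C_A⁻¹, so S₂/S₁ = (C_{A,2}/C_{A,1})⁻¹.
= 5.08/1.08 = 4.70.
Selectivity toward P rises as C_A falls — low-concentration operation is favoured.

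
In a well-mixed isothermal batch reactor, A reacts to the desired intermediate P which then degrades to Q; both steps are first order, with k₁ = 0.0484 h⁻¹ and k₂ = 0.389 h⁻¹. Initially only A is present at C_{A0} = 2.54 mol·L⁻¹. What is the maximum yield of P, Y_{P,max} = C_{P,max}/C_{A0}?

0.0925

For a first-order series the maximum intermediate yield is C_{P,max}/C_{A0} = (k₁/k₂)^[k₂/(k₂−k₁)].
= (0.0484/0.389)^(0.389/(0.389−0.0484)) = (0.1244)^(1.142) = 0.09253.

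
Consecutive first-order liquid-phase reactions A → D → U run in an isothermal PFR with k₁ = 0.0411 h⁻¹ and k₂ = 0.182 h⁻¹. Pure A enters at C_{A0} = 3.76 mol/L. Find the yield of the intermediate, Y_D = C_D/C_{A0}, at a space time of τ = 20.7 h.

0.118

For first-order series with pure A initially, C_D(τ) = k₁C_{A0}/(k₂−k₁)·(e^(−k₁τ) − e^(−k₂τ)).
e^(−k₁τ) = e^(−0.0411×20.7) = e^(−0.8508) = 0.4271; e^(−k₂τ) = e^(−3.767) = 0.02311.
C_D = 0.0411×3.76/(0.182−0.0411) × (0.4271−0.02311) = 1.097×0.4040 = 0.4431 mol/L.
Y_D = C_D/C_{A0} = 0.4431/3.76 = 0.118.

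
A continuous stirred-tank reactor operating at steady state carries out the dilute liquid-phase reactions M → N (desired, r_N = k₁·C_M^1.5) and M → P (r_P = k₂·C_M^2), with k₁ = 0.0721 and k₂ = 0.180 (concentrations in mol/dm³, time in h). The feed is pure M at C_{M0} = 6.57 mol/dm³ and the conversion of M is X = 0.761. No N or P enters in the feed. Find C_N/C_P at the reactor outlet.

Exit C_M = C_{M0}(1−X) = 6.57×0.239 = 1.570 mol/dm³.
In a CSTR the entire volume is at exit conditions, so r_N = 0.0721×1.570^1.5 = 0.1419 and r_P = 0.180×1.570^2 = 0.4438.
Overall selectivity = C_N/C_P = r_Nτ/(r_Pτ) = r_N/r_P = 0.320.

0.320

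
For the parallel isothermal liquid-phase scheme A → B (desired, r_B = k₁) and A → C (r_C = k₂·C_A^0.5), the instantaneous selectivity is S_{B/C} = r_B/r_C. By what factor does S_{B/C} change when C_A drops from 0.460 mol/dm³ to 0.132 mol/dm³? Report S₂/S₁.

1.87

S_{B/C} = (k₁/k₂)·C_A^-0.5, so S₂/S₁ = (C_{A,2}/C_{A,1})^-0.5.
= (0.132/0.460)^(-0.5) = (0.2870)^(-0.5) = 1.87.
Selectivity toward B rises as C_A falls — low-concentration operation is favoured.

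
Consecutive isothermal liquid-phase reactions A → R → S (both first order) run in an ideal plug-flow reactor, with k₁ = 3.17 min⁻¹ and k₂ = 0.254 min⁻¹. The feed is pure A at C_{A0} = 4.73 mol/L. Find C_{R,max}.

3.80 mol/L

Evaluating C_R at τ_opt = ln(k₂/k₁)/(k₂−k₁) gives C_{R,max}/C_{A0} = (k₁/k₂)^[k₂/(k₂−k₁)].
= (3.17/0.254)^(0.254/(0.254−3.17)) = (12.48)^(-0.08711) = 0.8026.
C_{R,max} = 0.8026×4.73 = 3.80 mol/L.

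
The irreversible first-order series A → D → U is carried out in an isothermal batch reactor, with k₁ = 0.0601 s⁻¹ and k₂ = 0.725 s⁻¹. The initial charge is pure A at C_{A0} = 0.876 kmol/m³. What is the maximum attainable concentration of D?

At the optimum, C_{D,max}/C_{A0} = (k₁/k₂)^[k₂/(k₂−k₁)].
= (0.0601/0.725)^(0.725/(0.725−0.0601)) = (0.08290)^(1.090) = 0.06619.
C_{D,max} = 0.06619×0.876 = 0.0580 kmol/m³.

0.0580 kmol/m³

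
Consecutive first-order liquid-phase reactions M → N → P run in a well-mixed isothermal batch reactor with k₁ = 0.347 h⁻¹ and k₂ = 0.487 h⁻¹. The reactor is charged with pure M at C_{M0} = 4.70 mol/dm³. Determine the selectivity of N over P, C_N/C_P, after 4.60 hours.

0.427

Solving the coupled first-order balances gives C_N(t) = [k₁/(k₂−k₁)]·C_{M0}·(e^(−k₁t) − e^(−k₂t)).
e^(−k₁t) = e^(−0.347×4.60) = e^(−1.596) = 0.2027; e^(−k₂t) = e^(−2.240) = 0.1064.
C_N = 0.347×4.70/(0.487−0.347) × (0.2027−0.1064) = 11.65×0.09623 = 1.121 mol/dm³.
C_M = C_{M0}e^(−k₁t) = 0.9525 mol/dm³, so C_P = C_{M0}−C_M−C_N = 2.626 mol/dm³; C_N/C_P = 0.427.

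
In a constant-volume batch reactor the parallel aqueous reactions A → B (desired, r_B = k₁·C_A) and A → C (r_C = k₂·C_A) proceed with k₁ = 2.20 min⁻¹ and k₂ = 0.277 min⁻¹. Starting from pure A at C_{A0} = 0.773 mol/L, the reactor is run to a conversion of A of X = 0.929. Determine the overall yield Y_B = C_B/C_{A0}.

C_A = C_{A0}(1−X) = 0.05488 mol/L.
Both paths are first order in A, so the instantaneous fraction to B is constant: dC_B/d(−C_A) = k₁/(k₁+k₂) = 0.8882.
C_B = 0.8882·(C_{A0}−C_A) = 0.8882×0.7181 = 0.638 mol/L.
Y_B = C_B/C_{A0} = 0.6378/0.773 = 0.825.

0.825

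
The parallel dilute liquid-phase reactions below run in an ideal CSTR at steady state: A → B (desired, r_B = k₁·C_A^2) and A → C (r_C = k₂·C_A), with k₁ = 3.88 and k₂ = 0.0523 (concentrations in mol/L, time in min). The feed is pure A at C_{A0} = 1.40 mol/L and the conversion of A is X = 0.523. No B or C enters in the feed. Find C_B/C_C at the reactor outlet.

49.5

Exit C_A = C_{A0}(1−X) = 1.40×0.477 = 0.6678 mol/L.
In a CSTR the entire volume is at exit conditions, so r_B = 3.88×0.6678^2 = 1.730 and r_C = 0.0523×0.6678 = 0.03493.
Overall selectivity = C_B/C_C = r_Bτ/(r_Cτ) = r_B/r_C = 49.5.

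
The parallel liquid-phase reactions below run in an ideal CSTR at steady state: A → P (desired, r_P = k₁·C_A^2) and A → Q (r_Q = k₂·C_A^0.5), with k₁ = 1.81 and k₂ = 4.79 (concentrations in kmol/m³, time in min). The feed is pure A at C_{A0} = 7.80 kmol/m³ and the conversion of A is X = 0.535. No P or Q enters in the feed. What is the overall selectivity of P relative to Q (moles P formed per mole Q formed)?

2.61

Exit C_A = C_{A0}(1−X) = 7.80×0.465 = 3.627 kmol/m³.
A CSTR operates uniformly at the exit composition, giving r_P = 23.81 and r_Q = 9.122 (each k·C_A^n at C_A = 3.627).
Overall selectivity = C_P/C_Q = r_Pτ/(r_Qτ) = r_P/r_Q = 2.61.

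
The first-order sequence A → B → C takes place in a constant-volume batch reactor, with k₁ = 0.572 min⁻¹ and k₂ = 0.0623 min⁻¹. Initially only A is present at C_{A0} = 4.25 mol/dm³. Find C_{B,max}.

Evaluating C_B at t_opt = ln(k₂/k₁)/(k₂−k₁) gives C_{B,max}/C_{A0} = (k₁/k₂)^[k₂/(k₂−k₁)].
= (0.572/0.0623)^(0.0623/(0.0623−0.572)) = (9.181)^(-0.1222) = 0.7626.
C_{B,max} = 0.7626×4.25 = 3.24 mol/dm³.

3.24 mol/dm³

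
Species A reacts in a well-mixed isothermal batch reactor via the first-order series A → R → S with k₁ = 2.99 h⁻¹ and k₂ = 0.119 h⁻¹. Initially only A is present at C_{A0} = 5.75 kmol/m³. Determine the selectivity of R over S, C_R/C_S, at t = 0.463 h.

29.3

The intermediate concentration in a first-order A→B→C sequence is C_R = k₁C_{A0}(e^(−k₁t) − e^(−k₂t))/(k₂−k₁).
e^(−k₁t) = e^(−2.99×0.463) = e^(−1.384) = 0.2505; e^(−k₂t) = e^(−0.05510) = 0.9464.
C_R = 2.99×5.75/(0.119−2.99) × (0.2505−0.9464) = (-5.988)×(-0.6959) = 4.167 kmol/m³.
C_A = C_{A0}e^(−k₁t) = 1.440 kmol/m³, so C_S = C_{A0}−C_A−C_R = 0.1424 kmol/m³; C_R/C_S = 29.3.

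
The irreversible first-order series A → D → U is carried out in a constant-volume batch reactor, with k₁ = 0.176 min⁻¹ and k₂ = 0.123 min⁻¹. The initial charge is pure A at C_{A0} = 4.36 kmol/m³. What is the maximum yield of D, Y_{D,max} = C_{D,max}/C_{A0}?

Evaluating C_D at t_opt = ln(k₂/k₁)/(k₂−k₁) gives C_{D,max}/C_{A0} = (k₁/k₂)^[k₂/(k₂−k₁)].
= (0.176/0.123)^(0.123/(0.123−0.176)) = (1.431)^(-2.321) = 0.4354.

0.435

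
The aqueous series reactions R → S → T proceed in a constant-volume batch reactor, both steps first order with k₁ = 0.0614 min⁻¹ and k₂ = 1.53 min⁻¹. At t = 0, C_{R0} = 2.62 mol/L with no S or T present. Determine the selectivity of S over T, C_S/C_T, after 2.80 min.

0.281

The intermediate concentration in a first-order A→B→C sequence is C_S = k₁C_{R0}(e^(−k₁t) − e^(−k₂t))/(k₂−k₁).
e^(−k₁t) = e^(−0.0614×2.80) = e^(−0.1719) = 0.8420; e^(−k₂t) = e^(−4.284) = 0.01379.
C_S = 0.0614×2.62/(1.53−0.0614) × (0.8420−0.01379) = 0.1095×0.8283 = 0.09073 mol/L.
C_R = C_{R0}e^(−k₁t) = 2.206 mol/L, so C_T = C_{R0}−C_R−C_S = 0.3231 mol/L; C_S/C_T = 0.281.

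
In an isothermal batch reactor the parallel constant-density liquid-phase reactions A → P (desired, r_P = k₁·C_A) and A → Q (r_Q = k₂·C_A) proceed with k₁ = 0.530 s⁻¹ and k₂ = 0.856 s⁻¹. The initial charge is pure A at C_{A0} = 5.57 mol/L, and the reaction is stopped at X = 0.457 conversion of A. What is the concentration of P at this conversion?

C_A = C_{A0}(1−X) = 3.025 mol/L.
Both paths are first order in A, so the instantaneous fraction to P is constant: dC_P/d(−C_A) = k₁/(k₁+k₂) = 0.3824.
C_P = 0.3824·(C_{A0}−C_A) = 0.3824×2.545 = 0.973 mol/L.

0.973 mol/L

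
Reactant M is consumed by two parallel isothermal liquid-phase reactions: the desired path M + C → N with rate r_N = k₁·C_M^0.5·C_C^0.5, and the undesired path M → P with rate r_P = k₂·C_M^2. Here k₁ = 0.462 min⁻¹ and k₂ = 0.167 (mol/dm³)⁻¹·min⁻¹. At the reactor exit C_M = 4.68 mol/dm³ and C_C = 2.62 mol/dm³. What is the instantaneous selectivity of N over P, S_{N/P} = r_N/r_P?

S_{N/P} = r_N/r_P = (k₁·C_M^0.5·C_C^0.5)/(k₂·C_M^2) = (k₁/k₂)·C_M^-1.5·C_C^0.5.
= (0.462×4.680^0.5×2.620^0.5) / (0.167×4.680^2) = 1.618/3.658 = 0.442.

0.442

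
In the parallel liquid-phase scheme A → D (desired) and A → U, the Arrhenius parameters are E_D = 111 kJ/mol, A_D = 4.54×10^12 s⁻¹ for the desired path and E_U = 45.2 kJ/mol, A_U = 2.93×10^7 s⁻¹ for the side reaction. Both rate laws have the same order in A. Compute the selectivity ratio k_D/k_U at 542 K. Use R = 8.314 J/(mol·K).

Since both paths have the same order in A, the concentration cancels and S_{D/U} = k_D/k_U = (A_D/A_U)·exp[(E_U−E_D)/(RT)].
(E_U−E_D)/(RT) = (45.2−111)×10³/(8.314×542) = -65800/4506 = -14.60.
k_D/k_U = (4.54×10^12/2.93×10^7)·exp(-14.60) = 1.549×10^5 × 4.554×10^-7 = 0.0706.
Since E_D > E_U, raising the temperature improves selectivity toward D.

0.0706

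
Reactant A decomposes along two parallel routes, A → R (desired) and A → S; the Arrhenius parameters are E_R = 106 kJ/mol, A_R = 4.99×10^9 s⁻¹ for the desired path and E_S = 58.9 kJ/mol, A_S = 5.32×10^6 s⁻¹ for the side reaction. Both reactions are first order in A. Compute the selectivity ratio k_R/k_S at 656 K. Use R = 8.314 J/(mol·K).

0.167

Since both paths have the same order in A, the concentration cancels and S_{R/S} = k_R/k_S = (A_R/A_S)·exp[(E_S−E_R)/(RT)].
(E_S−E_R)/(RT) = (58.9−106)×10³/(8.314×656) = -47100/5454 = -8.636.
k_R/k_S = (4.99×10^9/5.32×10^6)·exp(-8.636) = 938.0 × 1.776×10^-4 = 0.167.
Since E_R > E_S, raising the temperature improves selectivity toward R.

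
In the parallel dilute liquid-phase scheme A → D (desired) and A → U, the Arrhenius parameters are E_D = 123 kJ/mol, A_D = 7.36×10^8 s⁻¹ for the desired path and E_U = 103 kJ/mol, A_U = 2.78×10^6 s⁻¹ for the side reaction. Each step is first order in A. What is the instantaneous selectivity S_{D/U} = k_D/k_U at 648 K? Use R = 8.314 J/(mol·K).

k_D/k_U = (A_D/A_U)·exp[−(E_D−E_U)/(RT)] = (A_D/A_U)·exp[(E_U−E_D)/(RT)].
(E_U−E_D)/(RT) = (103−123)×10³/(8.314×648) = -20000/5387 = -3.712.
k_D/k_U = (7.36×10^8/2.78×10^6)·exp(-3.712) = 264.7 × 0.02442 = 6.47.
Since E_D > E_U, raising the temperature improves selectivity toward D.

6.47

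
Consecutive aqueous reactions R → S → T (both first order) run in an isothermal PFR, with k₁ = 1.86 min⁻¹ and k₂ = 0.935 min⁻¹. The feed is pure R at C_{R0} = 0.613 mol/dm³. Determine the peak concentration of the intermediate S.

At the optimum, C_{S,max}/C_{R0} = (k₁/k₂)^[k₂/(k₂−k₁)].
= (1.86/0.935)^(0.935/(0.935−1.86)) = (1.989)^(-1.011) = 0.4990.
C_{S,max} = 0.4990×0.613 = 0.306 mol/dm³.

0.306 mol/dm³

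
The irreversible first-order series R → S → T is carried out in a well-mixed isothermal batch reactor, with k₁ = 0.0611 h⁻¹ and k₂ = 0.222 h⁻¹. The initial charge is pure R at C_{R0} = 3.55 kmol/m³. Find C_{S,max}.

0.599 kmol/m³

For a first-order series the maximum intermediate yield is C_{S,max}/C_{R0} = (k₁/k₂)^[k₂/(k₂−k₁)].
= (0.0611/0.222)^(0.222/(0.222−0.0611)) = (0.2752)^(1.380) = 0.1686.
C_{S,max} = 0.1686×3.55 = 0.599 kmol/m³.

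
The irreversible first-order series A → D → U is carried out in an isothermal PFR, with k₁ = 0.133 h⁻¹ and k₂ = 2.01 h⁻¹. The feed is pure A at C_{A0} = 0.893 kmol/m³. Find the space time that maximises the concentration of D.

1.45 h

For first-order series the maximum of C_D occurs at τ_opt = ln(k₂/k₁)/(k₂−k₁).
= ln(2.01/0.133)/(2.01−0.133) = ln(15.11)/1.877 = 2.716/1.877 = 1.45 h.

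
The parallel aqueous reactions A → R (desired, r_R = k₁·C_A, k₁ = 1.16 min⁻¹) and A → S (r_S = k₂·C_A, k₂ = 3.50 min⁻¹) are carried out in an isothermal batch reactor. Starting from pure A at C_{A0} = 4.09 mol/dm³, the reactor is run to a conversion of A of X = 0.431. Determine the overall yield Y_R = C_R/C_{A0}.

0.107

C_A = C_{A0}(1−X) = 2.327 mol/dm³.
Both paths are first order in A, so the instantaneous fraction to R is constant: dC_R/d(−C_A) = k₁/(k₁+k₂) = 0.2489.
C_R = 0.2489·(C_{A0}−C_A) = 0.2489×1.763 = 0.439 mol/dm³.
Y_R = C_R/C_{A0} = 0.4388/4.09 = 0.107.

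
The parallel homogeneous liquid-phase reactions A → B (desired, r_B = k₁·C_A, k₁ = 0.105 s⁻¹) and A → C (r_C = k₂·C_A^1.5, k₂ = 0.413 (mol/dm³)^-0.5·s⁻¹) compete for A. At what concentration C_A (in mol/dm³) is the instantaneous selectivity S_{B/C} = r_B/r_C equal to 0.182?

S_{B/C} = (k₁/k₂)·C_A^-0.5 ⇒ C_A = (S·k₂/k₁)^(-2).
= (0.182×0.413/0.105)^(-2) = (0.7159)^(-2) = 1.95 mol/dm³.

1.95 mol/dm³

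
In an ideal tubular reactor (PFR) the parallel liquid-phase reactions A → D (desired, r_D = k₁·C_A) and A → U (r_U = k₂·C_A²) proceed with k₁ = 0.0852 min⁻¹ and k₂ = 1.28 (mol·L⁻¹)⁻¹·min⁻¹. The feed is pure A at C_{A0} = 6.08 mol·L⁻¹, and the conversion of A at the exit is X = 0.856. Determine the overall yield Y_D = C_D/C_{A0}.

0.0205

C_A = C_{A0}(1−X) = 0.8755 mol·L⁻¹.
Along a PFR/batch, dC_D/dC_A = −r_D/(r_D+r_U) = −k₁/(k₁+k₂·C_A).
Integrating from C_{A0} to C_A: C_D = (0.0852/1.28)·ln[(0.0852+1.28·6.08)/(0.0852+1.28·0.876)] = 0.06656·ln(7.868/1.206) = 0.1248 mol·L⁻¹.
Y_D = C_D/C_{A0} = 0.1248/6.08 = 0.0205.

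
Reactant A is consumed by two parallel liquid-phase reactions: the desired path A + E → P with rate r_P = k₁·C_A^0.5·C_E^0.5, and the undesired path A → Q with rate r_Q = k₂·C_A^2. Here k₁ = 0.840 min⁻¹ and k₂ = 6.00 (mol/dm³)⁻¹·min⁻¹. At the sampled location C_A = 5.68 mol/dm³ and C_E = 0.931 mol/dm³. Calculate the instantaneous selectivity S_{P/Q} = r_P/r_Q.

S_{P/Q} = r_P/r_Q = (k₁·C_A^0.5·C_E^0.5)/(k₂·C_A^2) = (k₁/k₂)·C_A^-1.5·C_E^0.5.
= (0.840×5.680^0.5×0.9310^0.5) / (6.00×5.680^2) = 1.932/193.6 = 0.00998.
The undesired path is higher order in A, so low C_A (CSTR or dilute feed) favours P.

0.00998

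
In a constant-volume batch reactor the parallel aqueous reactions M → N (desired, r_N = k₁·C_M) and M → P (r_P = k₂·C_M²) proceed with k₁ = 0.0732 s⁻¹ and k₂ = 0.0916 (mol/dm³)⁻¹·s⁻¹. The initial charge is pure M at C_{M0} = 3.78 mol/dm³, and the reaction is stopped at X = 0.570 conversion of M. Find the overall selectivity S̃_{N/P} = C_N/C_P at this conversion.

C_M = C_{M0}(1−X) = 1.625 mol/dm³.
Along a PFR/batch, dC_N/dC_M = −r_N/(r_N+r_P) = −k₁/(k₁+k₂·C_M).
Integrating from C_{M0} to C_M: C_N = (0.0732/0.0916)·ln[(0.0732+0.0916·3.78)/(0.0732+0.0916·1.63)] = 0.7991·ln(0.4194/0.2221) = 0.5081 mol/dm³.
C_P = (C_{M0}−C_M)−C_N = 1.646 mol/dm³; S̃_{N/P} = 0.5081/1.646 = 0.309.

0.309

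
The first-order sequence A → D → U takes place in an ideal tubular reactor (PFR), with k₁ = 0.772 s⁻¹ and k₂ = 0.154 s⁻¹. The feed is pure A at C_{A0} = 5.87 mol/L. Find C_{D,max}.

3.93 mol/L

For a first-order series the maximum intermediate yield is C_{D,max}/C_{A0} = (k₁/k₂)^[k₂/(k₂−k₁)].
= (0.772/0.154)^(0.154/(0.154−0.772)) = (5.013)^(-0.2492) = 0.6692.
C_{D,max} = 0.6692×5.87 = 3.93 mol/L.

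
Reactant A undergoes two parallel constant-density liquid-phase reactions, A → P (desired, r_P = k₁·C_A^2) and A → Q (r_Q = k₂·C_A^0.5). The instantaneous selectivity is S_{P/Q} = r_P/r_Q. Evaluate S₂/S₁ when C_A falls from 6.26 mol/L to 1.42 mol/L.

0.108

S_{P/Q} = (k₁/k₂)·C_A^1.5, so S₂/S₁ = (C_{A,2}/C_{A,1})^1.5.
= (1.42/6.26)^1.5 = (0.2268)^1.5 = 0.108.
Selectivity toward P falls as C_A falls — high-concentration operation is favoured.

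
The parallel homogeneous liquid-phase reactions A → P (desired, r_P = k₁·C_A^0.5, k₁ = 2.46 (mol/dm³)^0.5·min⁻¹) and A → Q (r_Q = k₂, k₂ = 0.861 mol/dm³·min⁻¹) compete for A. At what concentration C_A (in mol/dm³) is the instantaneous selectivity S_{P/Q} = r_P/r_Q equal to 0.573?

S_{P/Q} = (k₁/k₂)·C_A^0.5 ⇒ C_A = (S·k₂/k₁)^(2).
= (0.573×0.861/2.46)^(2) = (0.2005)^(2) = 0.0402 mol/dm³.

0.0402 mol/dm³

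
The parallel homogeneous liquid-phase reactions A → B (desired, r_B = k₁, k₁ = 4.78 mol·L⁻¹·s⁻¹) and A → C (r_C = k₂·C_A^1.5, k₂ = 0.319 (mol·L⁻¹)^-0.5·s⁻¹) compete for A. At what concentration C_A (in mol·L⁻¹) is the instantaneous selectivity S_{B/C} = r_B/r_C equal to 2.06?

3.75 mol·L⁻¹

S_{B/C} = (k₁/k₂)·C_A^-1.5 ⇒ C_A = (S·k₂/k₁)^(1/(-1.5)).
= (2.06×0.319/4.78)^(-0.6667) = (0.1375)^(-0.6667) = 3.75 mol·L⁻¹.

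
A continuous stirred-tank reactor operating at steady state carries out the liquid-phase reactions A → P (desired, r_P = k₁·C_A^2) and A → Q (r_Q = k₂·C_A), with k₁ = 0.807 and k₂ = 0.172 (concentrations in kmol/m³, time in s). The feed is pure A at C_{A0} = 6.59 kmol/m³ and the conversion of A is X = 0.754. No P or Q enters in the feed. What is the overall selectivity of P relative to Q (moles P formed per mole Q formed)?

7.61

Exit C_A = C_{A0}(1−X) = 6.59×0.246 = 1.621 kmol/m³.
Rates in a CSTR are evaluated at the outlet concentration: r_P = 0.807×1.621^2 = 2.121, r_Q = 0.172×1.621 = 0.2788.
Overall selectivity = C_P/C_Q = r_Pτ/(r_Qτ) = r_P/r_Q = 7.61.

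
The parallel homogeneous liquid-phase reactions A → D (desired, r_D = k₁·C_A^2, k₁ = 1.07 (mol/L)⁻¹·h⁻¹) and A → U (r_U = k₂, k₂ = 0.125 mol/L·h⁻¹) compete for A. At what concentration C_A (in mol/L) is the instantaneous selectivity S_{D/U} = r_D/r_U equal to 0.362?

0.206 mol/L

S_{D/U} = (k₁/k₂)·C_A^2 ⇒ C_A = (S·k₂/k₁)^(0.5).
= (0.362×0.125/1.07)^(0.5) = (0.04229)^(0.5) = 0.206 mol/L.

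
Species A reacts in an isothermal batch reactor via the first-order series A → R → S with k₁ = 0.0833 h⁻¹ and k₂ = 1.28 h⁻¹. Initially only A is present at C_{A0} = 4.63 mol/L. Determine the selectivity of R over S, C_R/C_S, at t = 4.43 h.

0.184

Solving the coupled first-order balances gives C_R(t) = [k₁/(k₂−k₁)]·C_{A0}·(e^(−k₁t) − e^(−k₂t)).
e^(−k₁t) = e^(−0.0833×4.43) = e^(−0.3690) = 0.6914; e^(−k₂t) = e^(−5.670) = 0.003446.
C_R = 0.0833×4.63/(1.28−0.0833) × (0.6914−0.003446) = 0.3223×0.6880 = 0.2217 mol/L.
C_A = C_{A0}e^(−k₁t) = 3.201 mol/L, so C_S = C_{A0}−C_A−C_R = 1.207 mol/L; C_R/C_S = 0.184.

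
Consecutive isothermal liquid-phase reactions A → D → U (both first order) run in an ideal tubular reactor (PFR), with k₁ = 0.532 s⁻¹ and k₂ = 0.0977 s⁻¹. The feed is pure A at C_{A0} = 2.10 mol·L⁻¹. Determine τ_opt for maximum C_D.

3.90 s

The intermediate peaks when r₁ = r₂, i.e. k₁e^(−k₁τ) = k₂e^(−k₂τ), giving τ_opt = ln(k₂/k₁)/(k₂−k₁).
= ln(0.0977/0.532)/(0.0977−0.532) = ln(0.1836)/-0.4343 = -1.695/-0.4343 = 3.90 s.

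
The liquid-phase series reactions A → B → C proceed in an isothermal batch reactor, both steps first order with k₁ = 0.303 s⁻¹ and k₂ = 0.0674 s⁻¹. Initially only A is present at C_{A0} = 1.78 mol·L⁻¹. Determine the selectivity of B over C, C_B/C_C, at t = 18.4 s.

0.584

The intermediate concentration in a first-order A→B→C sequence is C_B = k₁C_{A0}(e^(−k₁t) − e^(−k₂t))/(k₂−k₁).
e^(−k₁t) = e^(−0.303×18.4) = e^(−5.575) = 0.003791; e^(−k₂t) = e^(−1.240) = 0.2893.
C_B = 0.303×1.78/(0.0674−0.303) × (0.003791−0.2893) = (-2.289)×(-0.2855) = 0.6537 mol·L⁻¹.
C_A = C_{A0}e^(−k₁t) = 0.006747 mol·L⁻¹, so C_C = C_{A0}−C_A−C_B = 1.120 mol·L⁻¹; C_B/C_C = 0.584.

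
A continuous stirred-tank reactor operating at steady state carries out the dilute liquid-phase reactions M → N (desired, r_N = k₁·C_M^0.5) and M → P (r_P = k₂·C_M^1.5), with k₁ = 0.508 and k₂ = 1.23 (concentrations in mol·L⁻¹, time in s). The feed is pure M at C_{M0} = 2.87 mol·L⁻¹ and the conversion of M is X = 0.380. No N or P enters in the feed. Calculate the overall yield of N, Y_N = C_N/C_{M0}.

Exit C_M = C_{M0}(1−X) = 2.87×0.620 = 1.779 mol·L⁻¹.
A CSTR operates uniformly at the exit composition, giving r_N = 0.6776 and r_P = 2.920 (each k·C_M^n at C_M = 1.779).
Fraction of consumed M going to N: r_N/(r_N+r_P) = 0.1884.
C_N = 0.1884·C_{M0}·X = 0.1884×2.87×0.380 = 0.205 mol·L⁻¹; Y_N = C_N/C_{M0} = 0.0716.

0.0716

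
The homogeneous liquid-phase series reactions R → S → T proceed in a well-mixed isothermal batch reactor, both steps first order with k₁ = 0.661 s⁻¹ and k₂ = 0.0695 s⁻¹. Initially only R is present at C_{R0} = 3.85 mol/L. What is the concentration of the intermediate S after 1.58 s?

The intermediate concentration in a first-order A→B→C sequence is C_S = k₁C_{R0}(e^(−k₁t) − e^(−k₂t))/(k₂−k₁).
e^(−k₁t) = e^(−0.661×1.58) = e^(−1.044) = 0.3519; e^(−k₂t) = e^(−0.1098) = 0.8960.
C_S = 0.661×3.85/(0.0695−0.661) × (0.3519−0.8960) = (-4.302)×(-0.5441) = 2.341 mol/L.

2.34 mol/L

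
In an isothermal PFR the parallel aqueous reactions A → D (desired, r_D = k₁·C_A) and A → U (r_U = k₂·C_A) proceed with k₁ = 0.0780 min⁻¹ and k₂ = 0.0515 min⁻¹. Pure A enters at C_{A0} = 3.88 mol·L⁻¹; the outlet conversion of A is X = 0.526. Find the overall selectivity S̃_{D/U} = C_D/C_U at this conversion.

C_A = C_{A0}(1−X) = 1.839 mol·L⁻¹.
Both paths are first order in A, so the instantaneous fraction to D is constant: dC_D/d(−C_A) = k₁/(k₁+k₂) = 0.6023.
C_D = 0.6023·(C_{A0}−C_A) = 0.6023×2.041 = 1.23 mol·L⁻¹.
C_U = (C_{A0}−C_A)−C_D = 0.8116 mol·L⁻¹; S̃_{D/U} = 1.229/0.8116 = 1.51.

1.51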